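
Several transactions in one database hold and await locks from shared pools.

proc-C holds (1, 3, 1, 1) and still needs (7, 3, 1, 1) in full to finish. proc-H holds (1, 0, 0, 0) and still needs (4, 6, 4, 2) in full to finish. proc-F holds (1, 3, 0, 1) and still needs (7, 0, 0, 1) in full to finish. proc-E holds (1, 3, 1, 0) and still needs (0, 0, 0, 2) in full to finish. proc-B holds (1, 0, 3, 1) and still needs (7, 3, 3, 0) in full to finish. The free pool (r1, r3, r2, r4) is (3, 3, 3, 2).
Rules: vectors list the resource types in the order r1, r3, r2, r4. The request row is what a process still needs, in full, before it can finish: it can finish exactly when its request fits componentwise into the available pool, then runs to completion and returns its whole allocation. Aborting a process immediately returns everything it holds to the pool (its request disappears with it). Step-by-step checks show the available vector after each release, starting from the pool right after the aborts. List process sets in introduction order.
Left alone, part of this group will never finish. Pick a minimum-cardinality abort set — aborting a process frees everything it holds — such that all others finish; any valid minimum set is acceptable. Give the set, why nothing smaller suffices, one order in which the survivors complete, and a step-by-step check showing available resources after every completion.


Minimum abort set: proc-F and proc-B.
Key observation: the returned (2, 3, 3, 2) from proc-F and proc-B is what brings proc-C — unrunnable before, under any order — into play at step 3.
Why nothing smaller works — every single abort fails: proc-C alone leaves proc-F blocked (short on r1); proc-H alone leaves proc-C blocked (short on r1); proc-F alone leaves proc-C blocked (short on r1); proc-E alone leaves proc-C blocked (short on r1); proc-B alone leaves proc-C blocked (short on r1).
The survivors complete as proc-H, proc-E, proc-C. Walking it through (starting from the post-abort pool):
  pool = (5, 6, 6, 4)
  run proc-H (needs (4, 6, 4, 2), free (5, 6, 6, 4)); after release of (1, 0, 0, 0) the pool is (6, 6, 6, 4)
  run proc-E (needs (0, 0, 0, 2), free (6, 6, 6, 4)); after release of (1, 3, 1, 0) the pool is (7, 9, 7, 4)
  run proc-C (needs (7, 3, 1, 1), free (7, 9, 7, 4)); after release of (1, 3, 1, 1) the pool is (8, 12, 8, 5)


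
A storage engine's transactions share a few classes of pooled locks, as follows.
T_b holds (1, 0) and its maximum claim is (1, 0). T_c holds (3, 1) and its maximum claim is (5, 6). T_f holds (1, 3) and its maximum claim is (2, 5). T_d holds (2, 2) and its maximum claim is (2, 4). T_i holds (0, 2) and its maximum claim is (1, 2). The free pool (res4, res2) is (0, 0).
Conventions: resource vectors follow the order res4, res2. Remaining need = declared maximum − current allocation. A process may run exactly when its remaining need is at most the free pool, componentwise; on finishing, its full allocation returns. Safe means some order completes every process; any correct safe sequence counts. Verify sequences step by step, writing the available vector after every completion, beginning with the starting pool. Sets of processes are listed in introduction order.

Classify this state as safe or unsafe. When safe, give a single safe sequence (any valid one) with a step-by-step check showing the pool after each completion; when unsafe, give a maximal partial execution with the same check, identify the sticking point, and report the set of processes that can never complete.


SAFE. One safe sequence: T_b, T_i, T_f, T_c, T_d.
Key observation: the first exact fit in this order is T_i — it needs (1, 0) with (1, 0) free, meeting a requested resource to the last unit.
Verifying each step:
  pool = (0, 0)
  T_b needs (0, 0) <= (0, 0) -> finishes; pool += (1, 0) = (1, 0)
  T_i needs (1, 0) <= (1, 0) -> finishes; pool += (0, 2) = (1, 2)
  T_f needs (1, 2) <= (1, 2) -> finishes; pool += (1, 3) = (2, 5)
  T_c needs (2, 5) <= (2, 5) -> finishes; pool += (3, 1) = (5, 6)
  T_d needs (0, 2) <= (5, 6) -> finishes; pool += (2, 2) = (7, 8)


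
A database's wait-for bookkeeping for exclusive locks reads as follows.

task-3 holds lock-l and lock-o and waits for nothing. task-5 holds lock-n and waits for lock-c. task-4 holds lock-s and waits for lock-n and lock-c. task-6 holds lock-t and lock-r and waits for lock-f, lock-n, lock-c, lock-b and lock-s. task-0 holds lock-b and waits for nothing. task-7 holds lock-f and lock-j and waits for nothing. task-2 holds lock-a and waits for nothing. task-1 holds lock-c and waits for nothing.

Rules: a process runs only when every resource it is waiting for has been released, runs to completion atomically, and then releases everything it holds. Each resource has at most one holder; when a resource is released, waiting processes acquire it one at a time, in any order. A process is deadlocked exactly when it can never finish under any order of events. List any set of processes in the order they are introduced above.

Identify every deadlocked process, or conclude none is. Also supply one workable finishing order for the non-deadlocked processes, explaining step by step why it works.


Nothing here is deadlocked.
Key observation: the waits form no ring: some process can always run, and its releases unblock the others one by one.
The rest can finish in the order task-1, task-5, task-2, task-7, task-3, task-0, task-4, task-6.
Walking it through:
  task-1 waits on nothing -> runs at once and releases lock-c
  run task-5 (all its waits — lock-c — are resolved); releases lock-n
  task-2 waits on nothing -> runs at once and releases lock-a
  task-7 waits on nothing -> runs at once and releases lock-f and lock-j
  task-3 waits on nothing -> runs at once and releases lock-l and lock-o
  task-0 waits on nothing -> runs at once and releases lock-b
  run task-4 (all its waits — lock-n and lock-c — are resolved); releases lock-s
  run task-6 (all its waits — lock-f, lock-n, lock-c, lock-b and lock-s — are resolved); releases lock-t and lock-r


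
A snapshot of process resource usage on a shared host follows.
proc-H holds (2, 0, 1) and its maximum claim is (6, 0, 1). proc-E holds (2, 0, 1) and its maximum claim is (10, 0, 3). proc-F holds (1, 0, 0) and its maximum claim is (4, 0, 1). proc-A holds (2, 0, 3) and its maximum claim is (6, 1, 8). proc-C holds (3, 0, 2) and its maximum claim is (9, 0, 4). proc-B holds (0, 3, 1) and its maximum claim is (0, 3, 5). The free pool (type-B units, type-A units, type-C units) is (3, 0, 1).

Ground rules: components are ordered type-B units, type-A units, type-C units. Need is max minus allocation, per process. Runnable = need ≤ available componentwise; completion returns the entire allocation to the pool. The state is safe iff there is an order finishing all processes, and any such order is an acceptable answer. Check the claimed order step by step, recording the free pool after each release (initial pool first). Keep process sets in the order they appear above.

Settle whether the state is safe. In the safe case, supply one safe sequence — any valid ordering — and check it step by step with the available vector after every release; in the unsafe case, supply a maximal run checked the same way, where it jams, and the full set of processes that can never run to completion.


The state is SAFE; one workable sequence: proc-F, proc-H, proc-C, proc-B, proc-A, proc-E.
Key observation: proc-F marks the first exact bind of the order: its need (3, 0, 1) fits the free (3, 0, 1) with zero slack on a requested resource.
Step-by-step check:
  pool = (3, 0, 1)
  proc-F needs (3, 0, 1) <= (3, 0, 1) -> finishes; pool += (1, 0, 0) = (4, 0, 1)
  proc-H needs (4, 0, 0) <= (4, 0, 1) -> finishes; pool += (2, 0, 1) = (6, 0, 2)
  proc-C needs (6, 0, 2) <= (6, 0, 2) -> finishes; pool += (3, 0, 2) = (9, 0, 4)
  proc-B needs (0, 0, 4) <= (9, 0, 4) -> finishes; pool += (0, 3, 1) = (9, 3, 5)
  proc-A needs (4, 1, 5) <= (9, 3, 5) -> finishes; pool += (2, 0, 3) = (11, 3, 8)
  proc-E needs (8, 0, 2) <= (11, 3, 8) -> finishes; pool += (2, 0, 1) = (13, 3, 9)


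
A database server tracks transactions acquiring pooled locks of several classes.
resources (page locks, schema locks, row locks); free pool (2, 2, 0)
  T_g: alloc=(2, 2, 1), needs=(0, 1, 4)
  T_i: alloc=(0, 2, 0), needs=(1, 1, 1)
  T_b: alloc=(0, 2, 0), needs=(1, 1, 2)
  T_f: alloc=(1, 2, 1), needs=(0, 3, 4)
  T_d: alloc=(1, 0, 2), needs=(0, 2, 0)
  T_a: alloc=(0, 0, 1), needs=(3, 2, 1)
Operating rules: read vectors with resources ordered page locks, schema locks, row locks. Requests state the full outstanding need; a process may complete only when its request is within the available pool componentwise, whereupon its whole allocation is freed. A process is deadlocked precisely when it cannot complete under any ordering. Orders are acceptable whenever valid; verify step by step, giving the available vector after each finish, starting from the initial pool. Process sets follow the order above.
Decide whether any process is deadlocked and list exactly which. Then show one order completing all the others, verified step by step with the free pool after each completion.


Deadlocked set: T_g and T_f.
Key observation: T_d, T_i, T_b, T_a can finish, but then (3, 6, 3) is all there is, and the blocked group's row locks demands exceed it.
A valid finishing order for the others: T_d, T_i, T_b, T_a. Walking it through:
  pool = (2, 2, 0)
  run T_d (needs (0, 2, 0), free (2, 2, 0)); after release of (1, 0, 2) the pool is (3, 2, 2)
  run T_i (needs (1, 1, 1), free (3, 2, 2)); after release of (0, 2, 0) the pool is (3, 4, 2)
  run T_b (needs (1, 1, 2), free (3, 4, 2)); after release of (0, 2, 0) the pool is (3, 6, 2)
  run T_a (needs (3, 2, 1), free (3, 6, 2)); after release of (0, 0, 1) the pool is (3, 6, 3)
The stuck group stays short no matter what:
  T_g still needs (0, 1, 4) but only (3, 6, 3) is free — short on row locks
  T_f still needs (0, 3, 4) but only (3, 6, 3) is free — short on row locks


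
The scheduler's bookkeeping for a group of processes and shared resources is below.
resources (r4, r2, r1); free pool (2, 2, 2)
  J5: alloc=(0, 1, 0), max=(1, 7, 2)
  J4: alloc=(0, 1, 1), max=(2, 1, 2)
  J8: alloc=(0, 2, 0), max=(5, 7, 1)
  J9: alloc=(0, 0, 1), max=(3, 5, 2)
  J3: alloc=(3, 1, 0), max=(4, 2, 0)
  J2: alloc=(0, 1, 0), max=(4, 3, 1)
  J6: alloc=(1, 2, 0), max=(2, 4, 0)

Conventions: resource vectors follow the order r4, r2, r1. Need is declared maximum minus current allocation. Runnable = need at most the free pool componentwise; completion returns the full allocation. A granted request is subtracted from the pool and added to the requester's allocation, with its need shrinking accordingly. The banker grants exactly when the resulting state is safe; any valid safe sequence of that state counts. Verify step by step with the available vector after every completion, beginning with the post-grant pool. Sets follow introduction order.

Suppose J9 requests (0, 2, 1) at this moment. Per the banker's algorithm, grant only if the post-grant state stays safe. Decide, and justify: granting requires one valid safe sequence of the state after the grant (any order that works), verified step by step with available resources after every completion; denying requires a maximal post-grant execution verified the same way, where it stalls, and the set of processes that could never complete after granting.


GRANT — the state after the grant stays safe, e.g. via J4, J3, J2, J6, J8, J9, J5.
Key observation: the grant leaves (2, 0, 1) free — enough for J4, whose release restarts the cascade.
Verifying the post-grant state step by step:
  pool = (2, 0, 1)
  J4 needs (2, 0, 1) <= (2, 0, 1) -> finishes; pool += (0, 1, 1) = (2, 1, 2)
  J3 needs (1, 1, 0) <= (2, 1, 2) -> finishes; pool += (3, 1, 0) = (5, 2, 2)
  J2 needs (4, 2, 1) <= (5, 2, 2) -> finishes; pool += (0, 1, 0) = (5, 3, 2)
  J6 needs (1, 2, 0) <= (5, 3, 2) -> finishes; pool += (1, 2, 0) = (6, 5, 2)
  J8 needs (5, 5, 1) <= (6, 5, 2) -> finishes; pool += (0, 2, 0) = (6, 7, 2)
  J9 needs (3, 3, 0) <= (6, 7, 2) -> finishes; pool += (0, 2, 2) = (6, 9, 4)
  J5 needs (1, 6, 2) <= (6, 9, 4) -> finishes; pool += (0, 1, 0) = (6, 10, 4)


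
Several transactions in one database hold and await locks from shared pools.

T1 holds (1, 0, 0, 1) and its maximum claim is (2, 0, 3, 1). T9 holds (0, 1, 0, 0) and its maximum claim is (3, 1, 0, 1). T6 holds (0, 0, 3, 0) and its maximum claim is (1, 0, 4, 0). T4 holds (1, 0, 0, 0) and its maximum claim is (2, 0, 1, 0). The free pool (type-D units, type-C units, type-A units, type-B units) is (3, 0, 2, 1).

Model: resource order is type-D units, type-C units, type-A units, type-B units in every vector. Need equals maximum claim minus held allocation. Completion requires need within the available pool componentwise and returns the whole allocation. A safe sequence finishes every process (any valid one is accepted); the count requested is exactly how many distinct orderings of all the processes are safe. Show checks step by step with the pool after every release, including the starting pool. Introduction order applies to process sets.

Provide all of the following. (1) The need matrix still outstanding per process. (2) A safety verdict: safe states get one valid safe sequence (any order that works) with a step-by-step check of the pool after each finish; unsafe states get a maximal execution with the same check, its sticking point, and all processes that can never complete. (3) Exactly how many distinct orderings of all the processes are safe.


(1) Need matrix, components ordered type-D units, type-C units, type-A units, type-B units:
  T1: (1, 0, 3, 0)
  T9: (3, 0, 0, 1)
  T6: (1, 0, 1, 0)
  T4: (1, 0, 1, 0)
(2) The state is SAFE; one workable sequence: T4, T6, T1, T9.
Key observation: the order never hits an exact fit; T4 is the first step at the minimum slack of 1 on its requested resources ((1, 0, 1, 0), (3, 0, 2, 1) free).
Check, step by step:
  pool = (3, 0, 2, 1)
  T4 needs (1, 0, 1, 0) <= (3, 0, 2, 1) -> finishes; pool += (1, 0, 0, 0) = (4, 0, 2, 1)
  T6 needs (1, 0, 1, 0) <= (4, 0, 2, 1) -> finishes; pool += (0, 0, 3, 0) = (4, 0, 5, 1)
  T1 needs (1, 0, 3, 0) <= (4, 0, 5, 1) -> finishes; pool += (1, 0, 0, 1) = (5, 0, 5, 2)
  T9 needs (3, 0, 0, 1) <= (5, 0, 5, 2) -> finishes; pool += (0, 1, 0, 0) = (5, 1, 5, 2)
(3) Exactly 12 of the possible complete orderings are safe sequences.


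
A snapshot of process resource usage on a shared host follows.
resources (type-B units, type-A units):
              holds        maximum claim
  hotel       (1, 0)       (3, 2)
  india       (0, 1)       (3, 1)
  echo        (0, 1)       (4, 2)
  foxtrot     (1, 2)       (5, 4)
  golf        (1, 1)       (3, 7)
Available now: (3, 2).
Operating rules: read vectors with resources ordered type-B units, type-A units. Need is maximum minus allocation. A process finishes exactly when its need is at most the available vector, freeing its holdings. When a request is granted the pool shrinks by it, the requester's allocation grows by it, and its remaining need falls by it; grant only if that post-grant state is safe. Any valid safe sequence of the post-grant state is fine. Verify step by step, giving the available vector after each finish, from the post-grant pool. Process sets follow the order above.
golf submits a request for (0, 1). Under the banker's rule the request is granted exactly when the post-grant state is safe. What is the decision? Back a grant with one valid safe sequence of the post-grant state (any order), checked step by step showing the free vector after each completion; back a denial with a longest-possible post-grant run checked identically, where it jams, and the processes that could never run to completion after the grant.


GRANT — the state after the grant stays safe, e.g. via india, hotel, foxtrot, echo, golf.
Key observation: post-grant, (3, 1) remains, and an order beginning with india completes everyone.
Step-by-step check of the post-grant state:
  pool = (3, 1)
  india needs (3, 0) <= (3, 1) -> finishes; pool += (0, 1) = (3, 2)
  hotel needs (2, 2) <= (3, 2) -> finishes; pool += (1, 0) = (4, 2)
  foxtrot needs (4, 2) <= (4, 2) -> finishes; pool += (1, 2) = (5, 4)
  echo needs (4, 1) <= (5, 4) -> finishes; pool += (0, 1) = (5, 5)
  golf needs (2, 5) <= (5, 5) -> finishes; pool += (1, 2) = (6, 7)


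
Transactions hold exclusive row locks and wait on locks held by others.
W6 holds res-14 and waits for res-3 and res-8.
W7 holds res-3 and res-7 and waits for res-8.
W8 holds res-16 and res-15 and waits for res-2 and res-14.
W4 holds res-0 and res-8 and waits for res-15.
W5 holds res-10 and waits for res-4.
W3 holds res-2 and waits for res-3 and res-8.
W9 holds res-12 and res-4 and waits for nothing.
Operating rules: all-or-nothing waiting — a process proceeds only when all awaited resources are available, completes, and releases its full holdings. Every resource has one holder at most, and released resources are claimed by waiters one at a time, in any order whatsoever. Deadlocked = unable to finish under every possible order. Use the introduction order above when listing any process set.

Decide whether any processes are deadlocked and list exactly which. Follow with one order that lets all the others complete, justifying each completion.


Deadlocked set: W6, W7, W8, W4 and W3.
Key observation: the loop W6 -> W7 -> W4 -> W8 -> W6 blocks itself forever; W3 is caught in further circular waits.
The rest can finish in the order W9, W5.
Step-by-step check:
  W9 waits on nothing -> runs at once and releases res-12 and res-4
  run W5 (all its waits — res-4 — are resolved); releases res-10


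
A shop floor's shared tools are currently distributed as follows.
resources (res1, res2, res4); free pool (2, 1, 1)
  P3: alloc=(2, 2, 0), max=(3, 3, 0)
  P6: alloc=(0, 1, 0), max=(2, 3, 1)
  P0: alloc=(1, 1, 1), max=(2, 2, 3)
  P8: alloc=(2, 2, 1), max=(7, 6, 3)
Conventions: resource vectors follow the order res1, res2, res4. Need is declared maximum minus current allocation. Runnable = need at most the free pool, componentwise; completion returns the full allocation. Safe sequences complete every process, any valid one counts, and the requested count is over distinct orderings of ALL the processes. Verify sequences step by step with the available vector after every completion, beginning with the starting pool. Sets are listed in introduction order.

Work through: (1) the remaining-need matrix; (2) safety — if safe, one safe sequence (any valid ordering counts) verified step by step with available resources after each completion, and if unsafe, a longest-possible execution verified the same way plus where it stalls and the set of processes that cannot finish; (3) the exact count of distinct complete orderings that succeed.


(1) Remaining need (order res1, res2, res4):
  P3: (1, 1, 0)
  P6: (2, 2, 1)
  P0: (1, 1, 2)
  P8: (5, 4, 2)
(2) The state is UNSAFE.
Key observation: once P3, P6 finish, the pool peaks at (4, 4, 1) — and every remaining process still needs more res4 than that.
A maximal execution: P3, P6 — then nothing else fits. Verifying each step:
  pool = (2, 1, 1)
  P3: need (1, 1, 0) fits (2, 1, 1); releases (2, 2, 0), pool now (4, 3, 1)
  P6: need (2, 2, 1) fits (4, 3, 1); releases (0, 1, 0), pool now (4, 4, 1)
  P0 cannot run: need (1, 1, 2) vs free (4, 4, 1) (insufficient res4)
  P8 cannot run: need (5, 4, 2) vs free (4, 4, 1) (insufficient res1 and res4)
Permanently blocked: P0 and P8.
(3) Exactly 0 of the possible complete orderings are safe sequences.


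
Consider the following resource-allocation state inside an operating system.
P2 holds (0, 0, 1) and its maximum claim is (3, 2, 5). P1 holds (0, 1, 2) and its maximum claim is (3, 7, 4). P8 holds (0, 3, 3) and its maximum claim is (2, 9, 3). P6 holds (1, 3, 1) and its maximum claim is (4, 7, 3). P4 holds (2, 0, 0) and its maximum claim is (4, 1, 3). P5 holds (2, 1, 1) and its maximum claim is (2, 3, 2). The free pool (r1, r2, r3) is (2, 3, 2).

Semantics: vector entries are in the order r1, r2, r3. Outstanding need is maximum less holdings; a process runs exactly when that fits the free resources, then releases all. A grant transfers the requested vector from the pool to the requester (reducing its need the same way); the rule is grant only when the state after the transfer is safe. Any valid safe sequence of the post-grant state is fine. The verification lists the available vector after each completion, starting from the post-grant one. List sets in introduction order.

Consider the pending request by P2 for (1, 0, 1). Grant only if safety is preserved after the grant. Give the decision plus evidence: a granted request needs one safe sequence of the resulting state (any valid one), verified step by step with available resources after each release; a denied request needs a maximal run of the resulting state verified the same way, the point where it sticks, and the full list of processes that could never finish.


GRANT — the state after the grant stays safe, e.g. via P5, P6, P2, P4, P8, P1.
Key observation: after the grant the pool drops to (1, 3, 1), which still lets P5 finish first and unwind the rest.
Check on the post-grant state, step by step:
  pool = (1, 3, 1)
  P5: need (0, 2, 1) fits (1, 3, 1); releases (2, 1, 1), pool now (3, 4, 2)
  P6: need (3, 4, 2) fits (3, 4, 2); releases (1, 3, 1), pool now (4, 7, 3)
  P2: need (2, 2, 3) fits (4, 7, 3); releases (1, 0, 2), pool now (5, 7, 5)
  P4: need (2, 1, 3) fits (5, 7, 5); releases (2, 0, 0), pool now (7, 7, 5)
  P8: need (2, 6, 0) fits (7, 7, 5); releases (0, 3, 3), pool now (7, 10, 8)
  P1: need (3, 6, 2) fits (7, 10, 8); releases (0, 1, 2), pool now (7, 11, 10)


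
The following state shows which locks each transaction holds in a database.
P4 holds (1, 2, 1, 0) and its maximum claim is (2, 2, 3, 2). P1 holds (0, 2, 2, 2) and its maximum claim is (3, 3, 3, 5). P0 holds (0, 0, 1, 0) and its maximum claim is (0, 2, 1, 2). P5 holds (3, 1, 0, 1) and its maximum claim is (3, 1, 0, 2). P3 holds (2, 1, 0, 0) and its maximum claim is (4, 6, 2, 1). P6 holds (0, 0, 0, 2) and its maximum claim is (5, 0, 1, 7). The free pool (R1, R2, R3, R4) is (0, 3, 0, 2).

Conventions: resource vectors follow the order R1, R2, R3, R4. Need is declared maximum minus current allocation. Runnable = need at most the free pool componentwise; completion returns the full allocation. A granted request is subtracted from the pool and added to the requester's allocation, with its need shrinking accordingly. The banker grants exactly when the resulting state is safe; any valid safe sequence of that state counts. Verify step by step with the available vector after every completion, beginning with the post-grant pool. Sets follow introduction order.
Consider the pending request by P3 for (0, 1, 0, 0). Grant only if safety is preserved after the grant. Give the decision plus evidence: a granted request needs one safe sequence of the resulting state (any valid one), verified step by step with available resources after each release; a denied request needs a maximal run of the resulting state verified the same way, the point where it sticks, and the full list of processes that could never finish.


GRANT — the state after the grant stays safe, e.g. via P0, P5, P1, P4, P3, P6.
Key observation: the transfer keeps a workable pool ((0, 2, 0, 2)); P0 starts the safe sequence.
Verifying the post-grant state step by step:
  pool = (0, 2, 0, 2)
  P0 needs (0, 2, 0, 2) <= (0, 2, 0, 2) -> finishes; pool += (0, 0, 1, 0) = (0, 2, 1, 2)
  P5 needs (0, 0, 0, 1) <= (0, 2, 1, 2) -> finishes; pool += (3, 1, 0, 1) = (3, 3, 1, 3)
  P1 needs (3, 1, 1, 3) <= (3, 3, 1, 3) -> finishes; pool += (0, 2, 2, 2) = (3, 5, 3, 5)
  P4 needs (1, 0, 2, 2) <= (3, 5, 3, 5) -> finishes; pool += (1, 2, 1, 0) = (4, 7, 4, 5)
  P3 needs (2, 4, 2, 1) <= (4, 7, 4, 5) -> finishes; pool += (2, 2, 0, 0) = (6, 9, 4, 5)
  P6 needs (5, 0, 1, 5) <= (6, 9, 4, 5) -> finishes; pool += (0, 0, 0, 2) = (6, 9, 4, 7)


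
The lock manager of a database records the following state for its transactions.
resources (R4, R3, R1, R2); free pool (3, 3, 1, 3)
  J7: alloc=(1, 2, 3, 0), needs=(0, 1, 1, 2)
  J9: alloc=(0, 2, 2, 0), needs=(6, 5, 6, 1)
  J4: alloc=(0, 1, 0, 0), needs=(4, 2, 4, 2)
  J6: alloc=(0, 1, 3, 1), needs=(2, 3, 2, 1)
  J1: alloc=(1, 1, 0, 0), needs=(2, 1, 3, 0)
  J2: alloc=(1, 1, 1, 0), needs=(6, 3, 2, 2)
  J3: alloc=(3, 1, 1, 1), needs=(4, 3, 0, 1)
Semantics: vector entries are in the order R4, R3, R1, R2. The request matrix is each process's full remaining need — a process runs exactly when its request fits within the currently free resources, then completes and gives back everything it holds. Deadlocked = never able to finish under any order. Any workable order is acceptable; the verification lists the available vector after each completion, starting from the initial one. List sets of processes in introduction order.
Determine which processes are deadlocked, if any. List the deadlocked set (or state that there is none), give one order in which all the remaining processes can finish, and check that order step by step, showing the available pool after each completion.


The deadlocked set is empty.
Key observation: J7 can run right away; the returned allocation unlocks the remaining processes in turn.
The rest can finish in the order J7, J3, J1, J4, J6, J9, J2. Step-by-step check:
  pool = (3, 3, 1, 3)
  run J7 (needs (0, 1, 1, 2), free (3, 3, 1, 3)); after release of (1, 2, 3, 0) the pool is (4, 5, 4, 3)
  run J3 (needs (4, 3, 0, 1), free (4, 5, 4, 3)); after release of (3, 1, 1, 1) the pool is (7, 6, 5, 4)
  run J1 (needs (2, 1, 3, 0), free (7, 6, 5, 4)); after release of (1, 1, 0, 0) the pool is (8, 7, 5, 4)
  run J4 (needs (4, 2, 4, 2), free (8, 7, 5, 4)); after release of (0, 1, 0, 0) the pool is (8, 8, 5, 4)
  run J6 (needs (2, 3, 2, 1), free (8, 8, 5, 4)); after release of (0, 1, 3, 1) the pool is (8, 9, 8, 5)
  run J9 (needs (6, 5, 6, 1), free (8, 9, 8, 5)); after release of (0, 2, 2, 0) the pool is (8, 11, 10, 5)
  run J2 (needs (6, 3, 2, 2), free (8, 11, 10, 5)); after release of (1, 1, 1, 0) the pool is (9, 12, 11, 5)


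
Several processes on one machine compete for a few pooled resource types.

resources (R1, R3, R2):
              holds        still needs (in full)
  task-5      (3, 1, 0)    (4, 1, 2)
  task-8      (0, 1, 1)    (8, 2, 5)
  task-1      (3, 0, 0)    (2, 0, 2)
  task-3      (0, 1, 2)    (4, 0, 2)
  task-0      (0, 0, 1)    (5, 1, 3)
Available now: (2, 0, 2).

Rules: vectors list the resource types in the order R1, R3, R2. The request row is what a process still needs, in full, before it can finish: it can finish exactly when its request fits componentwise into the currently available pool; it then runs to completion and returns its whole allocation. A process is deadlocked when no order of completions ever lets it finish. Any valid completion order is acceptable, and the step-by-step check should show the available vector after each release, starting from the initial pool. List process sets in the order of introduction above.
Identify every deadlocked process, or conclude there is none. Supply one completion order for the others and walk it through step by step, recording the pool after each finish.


No process is deadlocked.
Key observation: task-1 fits the free pool immediately, and its release cascades until everyone finishes.
One completion order for the rest: task-1, task-3, task-5, task-0, task-8. Verifying each step:
  pool = (2, 0, 2)
  task-1: need (2, 0, 2) fits (2, 0, 2); releases (3, 0, 0), pool now (5, 0, 2)
  task-3: need (4, 0, 2) fits (5, 0, 2); releases (0, 1, 2), pool now (5, 1, 4)
  task-5: need (4, 1, 2) fits (5, 1, 4); releases (3, 1, 0), pool now (8, 2, 4)
  task-0: need (5, 1, 3) fits (8, 2, 4); releases (0, 0, 1), pool now (8, 2, 5)
  task-8: need (8, 2, 5) fits (8, 2, 5); releases (0, 1, 1), pool now (8, 3, 6)


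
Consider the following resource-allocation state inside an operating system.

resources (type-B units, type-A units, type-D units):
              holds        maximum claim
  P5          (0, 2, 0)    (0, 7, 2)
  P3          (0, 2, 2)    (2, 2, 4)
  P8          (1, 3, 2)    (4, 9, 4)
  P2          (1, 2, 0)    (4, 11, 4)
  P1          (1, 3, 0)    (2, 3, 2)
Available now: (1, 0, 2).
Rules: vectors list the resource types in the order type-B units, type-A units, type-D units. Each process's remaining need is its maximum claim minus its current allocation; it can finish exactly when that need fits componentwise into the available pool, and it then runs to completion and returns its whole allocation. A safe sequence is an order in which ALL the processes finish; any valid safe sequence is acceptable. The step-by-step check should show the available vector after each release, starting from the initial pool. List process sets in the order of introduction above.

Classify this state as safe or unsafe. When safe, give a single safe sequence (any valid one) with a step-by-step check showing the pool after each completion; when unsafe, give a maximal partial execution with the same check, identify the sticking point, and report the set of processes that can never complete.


UNSAFE — no complete ordering exists.
Key observation: type-B units is the bottleneck — with P1, P3, P5 done the pool holds (2, 7, 4), short of every remaining need.
The run P1, P3, P5 cannot be extended any further. Walking it through:
  pool = (1, 0, 2)
  P1: need (1, 0, 2) fits (1, 0, 2); releases (1, 3, 0), pool now (2, 3, 2)
  P3: need (2, 0, 2) fits (2, 3, 2); releases (0, 2, 2), pool now (2, 5, 4)
  P5: need (0, 5, 2) fits (2, 5, 4); releases (0, 2, 0), pool now (2, 7, 4)
  P8 still needs (3, 6, 2) but only (2, 7, 4) is free — short on type-B units
  P2 still needs (3, 9, 4) but only (2, 7, 4) is free — short on type-B units and type-A units
Permanently blocked: P8 and P2.


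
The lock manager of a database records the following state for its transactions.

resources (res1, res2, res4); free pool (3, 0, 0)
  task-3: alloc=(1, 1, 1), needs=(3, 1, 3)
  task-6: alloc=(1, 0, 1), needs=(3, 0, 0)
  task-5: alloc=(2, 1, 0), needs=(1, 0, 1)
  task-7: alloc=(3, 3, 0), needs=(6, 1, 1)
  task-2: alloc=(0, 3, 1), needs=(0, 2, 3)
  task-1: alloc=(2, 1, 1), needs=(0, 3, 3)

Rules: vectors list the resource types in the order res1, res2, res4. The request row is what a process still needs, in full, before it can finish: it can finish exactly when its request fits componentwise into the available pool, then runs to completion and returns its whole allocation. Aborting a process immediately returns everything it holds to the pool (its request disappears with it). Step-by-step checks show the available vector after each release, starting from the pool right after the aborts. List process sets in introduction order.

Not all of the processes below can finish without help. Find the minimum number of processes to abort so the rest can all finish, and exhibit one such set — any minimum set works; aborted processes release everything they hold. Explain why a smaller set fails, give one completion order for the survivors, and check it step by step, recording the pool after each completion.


The answer: abort task-3 and task-2.
Key observation: task-1 had no path to completion before; after the abort of task-3 and task-2 ((1, 4, 2) returned), step 4 is where it fits.
Why nothing smaller works — every single abort fails: task-3 alone leaves task-2 blocked (short on res4); task-6 alone leaves task-3 blocked (short on res4); task-5 alone leaves task-3 blocked (short on res4); task-7 alone leaves task-3 blocked (short on res4); task-2 alone leaves task-3 blocked (short on res4); task-1 alone leaves task-3 blocked (short on res4).
One survivor order: task-6, task-5, task-7, task-1. Step-by-step check (post-abort pool first):
  pool = (4, 4, 2)
  run task-6 (needs (3, 0, 0), free (4, 4, 2)); after release of (1, 0, 1) the pool is (5, 4, 3)
  run task-5 (needs (1, 0, 1), free (5, 4, 3)); after release of (2, 1, 0) the pool is (7, 5, 3)
  run task-7 (needs (6, 1, 1), free (7, 5, 3)); after release of (3, 3, 0) the pool is (10, 8, 3)
  run task-1 (needs (0, 3, 3), free (10, 8, 3)); after release of (2, 1, 1) the pool is (12, 9, 4)


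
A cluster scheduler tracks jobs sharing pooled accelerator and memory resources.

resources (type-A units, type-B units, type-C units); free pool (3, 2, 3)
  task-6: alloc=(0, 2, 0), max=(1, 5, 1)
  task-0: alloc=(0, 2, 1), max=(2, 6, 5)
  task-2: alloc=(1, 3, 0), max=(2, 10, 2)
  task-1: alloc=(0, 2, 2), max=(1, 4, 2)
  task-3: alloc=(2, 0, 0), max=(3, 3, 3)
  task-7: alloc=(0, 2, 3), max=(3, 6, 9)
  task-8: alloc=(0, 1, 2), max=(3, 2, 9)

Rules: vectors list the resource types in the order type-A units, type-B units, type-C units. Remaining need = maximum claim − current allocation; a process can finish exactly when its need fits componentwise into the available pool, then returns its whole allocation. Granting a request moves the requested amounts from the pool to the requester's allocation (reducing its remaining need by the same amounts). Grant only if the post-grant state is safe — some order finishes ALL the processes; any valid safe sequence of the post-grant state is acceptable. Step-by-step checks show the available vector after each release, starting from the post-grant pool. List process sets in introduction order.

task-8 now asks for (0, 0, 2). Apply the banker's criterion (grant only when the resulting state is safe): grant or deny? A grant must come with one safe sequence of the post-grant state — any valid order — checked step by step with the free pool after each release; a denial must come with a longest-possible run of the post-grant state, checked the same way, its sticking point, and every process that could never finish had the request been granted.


DENY — the pretend-granted state is unsafe.
Key observation: after task-1, task-3, task-6 the pool peaks at (5, 6, 3), and each blocked process is short somewhere: task-0 on type-C units; task-2 on type-B units; task-7 on type-C units; task-8 on type-C units.
After a pretend grant, a maximal execution: task-1, task-3, task-6 — then nothing else fits. Step-by-step check:
  pool = (3, 2, 1)
  task-1: need (1, 2, 0) fits (3, 2, 1); releases (0, 2, 2), pool now (3, 4, 3)
  task-3: need (1, 3, 3) fits (3, 4, 3); releases (2, 0, 0), pool now (5, 4, 3)
  task-6: need (1, 3, 1) fits (5, 4, 3); releases (0, 2, 0), pool now (5, 6, 3)
  task-0 still needs (2, 4, 4) but only (5, 6, 3) is free — short on type-C units
  task-2 still needs (1, 7, 2) but only (5, 6, 3) is free — short on type-B units
  task-7 still needs (3, 4, 6) but only (5, 6, 3) is free — short on type-C units
  task-8 still needs (3, 1, 5) but only (5, 6, 3) is free — short on type-C units
Had the request been granted, task-0, task-2, task-7 and task-8 could never finish.


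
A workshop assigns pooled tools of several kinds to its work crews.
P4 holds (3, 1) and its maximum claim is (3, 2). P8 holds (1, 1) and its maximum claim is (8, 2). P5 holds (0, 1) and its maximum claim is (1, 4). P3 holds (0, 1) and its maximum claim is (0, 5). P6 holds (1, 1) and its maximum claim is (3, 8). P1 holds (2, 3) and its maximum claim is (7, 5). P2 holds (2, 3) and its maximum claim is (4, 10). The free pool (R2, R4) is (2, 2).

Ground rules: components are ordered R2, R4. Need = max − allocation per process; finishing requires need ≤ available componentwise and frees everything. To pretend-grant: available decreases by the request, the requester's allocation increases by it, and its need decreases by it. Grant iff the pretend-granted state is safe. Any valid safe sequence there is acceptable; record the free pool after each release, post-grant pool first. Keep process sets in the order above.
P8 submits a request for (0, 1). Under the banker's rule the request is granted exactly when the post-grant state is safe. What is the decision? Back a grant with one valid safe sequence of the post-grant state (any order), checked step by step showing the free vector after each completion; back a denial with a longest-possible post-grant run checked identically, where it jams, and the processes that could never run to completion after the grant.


GRANT — the state after the grant stays safe, e.g. via P4, P1, P8, P5, P3, P2, P6.
Key observation: granting shrinks the pool to (2, 1), yet P4 still fits and the chain goes through.
Step-by-step check of the post-grant state:
  pool = (2, 1)
  run P4 (needs (0, 1), free (2, 1)); after release of (3, 1) the pool is (5, 2)
  run P1 (needs (5, 2), free (5, 2)); after release of (2, 3) the pool is (7, 5)
  run P8 (needs (7, 0), free (7, 5)); after release of (1, 2) the pool is (8, 7)
  run P5 (needs (1, 3), free (8, 7)); after release of (0, 1) the pool is (8, 8)
  run P3 (needs (0, 4), free (8, 8)); after release of (0, 1) the pool is (8, 9)
  run P2 (needs (2, 7), free (8, 9)); after release of (2, 3) the pool is (10, 12)
  run P6 (needs (2, 7), free (10, 12)); after release of (1, 1) the pool is (11, 13)


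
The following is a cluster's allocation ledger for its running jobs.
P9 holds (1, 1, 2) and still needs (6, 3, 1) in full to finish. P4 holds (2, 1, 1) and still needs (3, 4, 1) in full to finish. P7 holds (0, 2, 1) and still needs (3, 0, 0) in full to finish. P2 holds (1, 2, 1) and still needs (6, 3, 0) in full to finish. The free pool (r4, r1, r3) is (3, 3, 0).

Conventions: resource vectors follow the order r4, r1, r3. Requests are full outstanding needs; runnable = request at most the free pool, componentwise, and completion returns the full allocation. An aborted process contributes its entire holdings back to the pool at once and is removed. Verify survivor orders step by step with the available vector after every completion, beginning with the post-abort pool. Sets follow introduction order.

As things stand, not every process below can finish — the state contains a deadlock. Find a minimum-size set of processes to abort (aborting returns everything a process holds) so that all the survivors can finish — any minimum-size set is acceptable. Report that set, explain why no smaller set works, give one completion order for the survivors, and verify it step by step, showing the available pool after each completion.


The answer: abort P9.
Key observation: the returned (1, 1, 2) from P9 is what brings P2 — unrunnable before, under any order — into play at step 3.
Why nothing smaller works: aborting no one leaves the state deadlocked as given.
One survivor order: P7, P4, P2. Step-by-step check (post-abort pool first):
  pool = (4, 4, 2)
  run P7 (needs (3, 0, 0), free (4, 4, 2)); after release of (0, 2, 1) the pool is (4, 6, 3)
  run P4 (needs (3, 4, 1), free (4, 6, 3)); after release of (2, 1, 1) the pool is (6, 7, 4)
  run P2 (needs (6, 3, 0), free (6, 7, 4)); after release of (1, 2, 1) the pool is (7, 9, 5)


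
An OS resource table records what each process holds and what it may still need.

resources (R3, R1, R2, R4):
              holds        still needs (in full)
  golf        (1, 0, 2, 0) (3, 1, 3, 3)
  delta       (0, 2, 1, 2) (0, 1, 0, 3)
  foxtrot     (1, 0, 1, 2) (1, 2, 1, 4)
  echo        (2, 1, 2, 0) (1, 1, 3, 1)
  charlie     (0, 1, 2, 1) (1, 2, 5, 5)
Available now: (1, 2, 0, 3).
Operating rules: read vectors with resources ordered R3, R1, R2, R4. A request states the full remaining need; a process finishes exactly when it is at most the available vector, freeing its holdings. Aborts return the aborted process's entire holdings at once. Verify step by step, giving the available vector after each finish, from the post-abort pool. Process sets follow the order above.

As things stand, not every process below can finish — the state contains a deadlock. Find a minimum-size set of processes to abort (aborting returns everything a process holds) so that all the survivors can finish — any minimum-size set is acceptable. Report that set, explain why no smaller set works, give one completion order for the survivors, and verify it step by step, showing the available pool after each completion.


Minimum abort set: charlie.
Key observation: echo was stuck for good until charlie gave back (0, 1, 2, 1); in the order shown it finishes at step 2.
Why nothing smaller works: aborting no one leaves the state deadlocked as given.
One survivor order: foxtrot, echo, delta, golf. Verifying each step (post-abort pool first):
  pool = (1, 3, 2, 4)
  foxtrot: need (1, 2, 1, 4) fits (1, 3, 2, 4); releases (1, 0, 1, 2), pool now (2, 3, 3, 6)
  echo: need (1, 1, 3, 1) fits (2, 3, 3, 6); releases (2, 1, 2, 0), pool now (4, 4, 5, 6)
  delta: need (0, 1, 0, 3) fits (4, 4, 5, 6); releases (0, 2, 1, 2), pool now (4, 6, 6, 8)
  golf: need (3, 1, 3, 3) fits (4, 6, 6, 8); releases (1, 0, 2, 0), pool now (5, 6, 8, 8)
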